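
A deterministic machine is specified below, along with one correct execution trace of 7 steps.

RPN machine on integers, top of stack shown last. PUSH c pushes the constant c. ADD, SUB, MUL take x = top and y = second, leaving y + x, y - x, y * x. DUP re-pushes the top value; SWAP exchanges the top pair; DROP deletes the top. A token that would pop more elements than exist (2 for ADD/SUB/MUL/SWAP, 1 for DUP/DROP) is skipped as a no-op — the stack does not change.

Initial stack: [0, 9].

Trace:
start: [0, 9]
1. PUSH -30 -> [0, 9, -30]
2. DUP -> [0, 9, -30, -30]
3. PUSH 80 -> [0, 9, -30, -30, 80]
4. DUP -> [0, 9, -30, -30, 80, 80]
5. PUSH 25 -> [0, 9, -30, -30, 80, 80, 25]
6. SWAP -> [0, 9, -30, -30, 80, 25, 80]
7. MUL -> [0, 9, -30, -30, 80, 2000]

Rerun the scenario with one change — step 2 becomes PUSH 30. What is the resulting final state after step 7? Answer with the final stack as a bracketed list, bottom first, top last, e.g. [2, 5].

[0, 9, -30, 30, 80, 2000]

(re-executing from step 2 with the substitution; state before step 2: [0, 9, -30])
2. PUSH 30 -> [0, 9, -30, 30]
3. PUSH 80 -> [0, 9, -30, 30, 80]
4. DUP -> [0, 9, -30, 30, 80, 80]
5. PUSH 25 -> [0, 9, -30, 30, 80, 80, 25]
6. SWAP -> [0, 9, -30, 30, 80, 25, 80]
7. MUL -> [0, 9, -30, 30, 80, 2000]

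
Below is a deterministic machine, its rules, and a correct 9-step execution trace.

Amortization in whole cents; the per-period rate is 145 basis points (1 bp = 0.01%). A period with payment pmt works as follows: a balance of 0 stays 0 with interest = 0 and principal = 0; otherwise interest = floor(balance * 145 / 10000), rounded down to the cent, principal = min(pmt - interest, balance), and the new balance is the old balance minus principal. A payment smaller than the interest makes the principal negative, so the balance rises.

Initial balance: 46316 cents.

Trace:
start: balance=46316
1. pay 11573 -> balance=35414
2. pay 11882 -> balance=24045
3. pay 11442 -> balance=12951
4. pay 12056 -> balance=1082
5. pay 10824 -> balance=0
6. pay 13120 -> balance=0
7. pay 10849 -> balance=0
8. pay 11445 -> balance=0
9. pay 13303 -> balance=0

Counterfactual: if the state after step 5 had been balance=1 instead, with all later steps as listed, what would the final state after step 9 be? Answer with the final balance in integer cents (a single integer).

0

state after step 5 := balance=1
6. pay 13120 -> balance=0
7. pay 10849 -> balance=0
8. pay 11445 -> balance=0
9. pay 13303 -> balance=0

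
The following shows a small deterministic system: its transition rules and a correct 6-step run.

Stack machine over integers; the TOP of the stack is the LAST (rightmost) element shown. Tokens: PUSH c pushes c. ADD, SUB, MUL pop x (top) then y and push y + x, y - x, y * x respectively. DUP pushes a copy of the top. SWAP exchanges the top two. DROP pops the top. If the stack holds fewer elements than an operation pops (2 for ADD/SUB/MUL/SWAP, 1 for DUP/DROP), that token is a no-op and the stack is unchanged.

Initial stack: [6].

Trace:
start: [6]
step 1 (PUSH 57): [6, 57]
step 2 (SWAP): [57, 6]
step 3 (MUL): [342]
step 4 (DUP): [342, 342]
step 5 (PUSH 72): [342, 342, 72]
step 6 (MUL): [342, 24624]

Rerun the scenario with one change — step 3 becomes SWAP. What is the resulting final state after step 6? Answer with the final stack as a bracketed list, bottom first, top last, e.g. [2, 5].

[6, 57, 4104]

(re-executing from step 3 with the substitution; state before step 3: [57, 6])
step 3 (SWAP): [6, 57]
step 4 (DUP): [6, 57, 57]
step 5 (PUSH 72): [6, 57, 57, 72]
step 6 (MUL): [6, 57, 4104]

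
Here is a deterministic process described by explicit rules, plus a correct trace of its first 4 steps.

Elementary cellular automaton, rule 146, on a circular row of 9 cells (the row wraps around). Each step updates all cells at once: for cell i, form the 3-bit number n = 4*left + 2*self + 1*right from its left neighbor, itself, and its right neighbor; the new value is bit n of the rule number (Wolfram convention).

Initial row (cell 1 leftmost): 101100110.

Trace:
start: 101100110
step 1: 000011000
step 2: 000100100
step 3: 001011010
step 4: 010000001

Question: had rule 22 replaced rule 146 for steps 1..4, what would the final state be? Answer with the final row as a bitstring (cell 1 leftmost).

(re-executing steps 1..4 under rule 22; state before step 1: 101100110)
step 1: 100011000
step 2: 110100101
step 3: 000111100
step 4: 001000010

001000010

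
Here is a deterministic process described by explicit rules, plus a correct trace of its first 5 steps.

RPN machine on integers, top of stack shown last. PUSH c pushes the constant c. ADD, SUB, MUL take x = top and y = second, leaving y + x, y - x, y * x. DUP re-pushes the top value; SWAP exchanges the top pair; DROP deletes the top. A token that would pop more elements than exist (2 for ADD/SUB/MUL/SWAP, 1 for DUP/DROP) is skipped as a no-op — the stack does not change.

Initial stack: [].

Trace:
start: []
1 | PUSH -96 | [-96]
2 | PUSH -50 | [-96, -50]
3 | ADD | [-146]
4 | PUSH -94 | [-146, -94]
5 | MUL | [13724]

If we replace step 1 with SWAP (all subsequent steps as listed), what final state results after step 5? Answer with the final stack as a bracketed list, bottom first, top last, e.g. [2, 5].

(re-executing from step 1 with the substitution; state before step 1: [])
1 | SWAP | []
2 | PUSH -50 | [-50]
3 | ADD | [-50]
4 | PUSH -94 | [-50, -94]
5 | MUL | [4700]

[4700]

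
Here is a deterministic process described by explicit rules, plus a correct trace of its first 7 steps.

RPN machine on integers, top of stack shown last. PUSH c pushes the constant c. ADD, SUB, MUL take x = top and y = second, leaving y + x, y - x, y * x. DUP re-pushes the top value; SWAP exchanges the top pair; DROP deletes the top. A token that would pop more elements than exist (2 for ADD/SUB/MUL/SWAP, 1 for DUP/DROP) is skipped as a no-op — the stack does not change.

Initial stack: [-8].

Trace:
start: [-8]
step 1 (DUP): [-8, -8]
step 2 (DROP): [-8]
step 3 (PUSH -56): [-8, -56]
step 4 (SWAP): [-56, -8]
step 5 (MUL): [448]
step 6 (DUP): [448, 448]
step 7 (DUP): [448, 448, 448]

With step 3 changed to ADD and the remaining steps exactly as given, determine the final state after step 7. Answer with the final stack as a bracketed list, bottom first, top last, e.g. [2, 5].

[-8, -8, -8]

(re-executing from step 3 with the substitution; state before step 3: [-8])
step 3 (ADD): [-8]
step 4 (SWAP): [-8]
step 5 (MUL): [-8]
step 6 (DUP): [-8, -8]
step 7 (DUP): [-8, -8, -8]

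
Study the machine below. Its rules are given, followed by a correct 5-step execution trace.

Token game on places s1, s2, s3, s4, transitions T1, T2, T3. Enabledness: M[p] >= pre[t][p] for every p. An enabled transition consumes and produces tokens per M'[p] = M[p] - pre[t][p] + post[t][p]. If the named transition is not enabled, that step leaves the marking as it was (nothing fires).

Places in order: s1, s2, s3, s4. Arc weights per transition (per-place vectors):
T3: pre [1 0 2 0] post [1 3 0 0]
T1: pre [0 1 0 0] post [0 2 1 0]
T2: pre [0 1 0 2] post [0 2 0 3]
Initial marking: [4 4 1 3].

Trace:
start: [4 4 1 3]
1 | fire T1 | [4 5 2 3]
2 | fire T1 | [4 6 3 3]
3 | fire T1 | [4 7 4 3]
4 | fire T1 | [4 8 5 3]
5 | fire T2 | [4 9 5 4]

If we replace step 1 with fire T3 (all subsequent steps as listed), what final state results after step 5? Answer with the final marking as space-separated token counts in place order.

4 8 4 4

(re-executing from step 1 with the substitution; state before step 1: [4 4 1 3])
1 | fire T3 | [4 4 1 3]
2 | fire T1 | [4 5 2 3]
3 | fire T1 | [4 6 3 3]
4 | fire T1 | [4 7 4 3]
5 | fire T2 | [4 8 4 4]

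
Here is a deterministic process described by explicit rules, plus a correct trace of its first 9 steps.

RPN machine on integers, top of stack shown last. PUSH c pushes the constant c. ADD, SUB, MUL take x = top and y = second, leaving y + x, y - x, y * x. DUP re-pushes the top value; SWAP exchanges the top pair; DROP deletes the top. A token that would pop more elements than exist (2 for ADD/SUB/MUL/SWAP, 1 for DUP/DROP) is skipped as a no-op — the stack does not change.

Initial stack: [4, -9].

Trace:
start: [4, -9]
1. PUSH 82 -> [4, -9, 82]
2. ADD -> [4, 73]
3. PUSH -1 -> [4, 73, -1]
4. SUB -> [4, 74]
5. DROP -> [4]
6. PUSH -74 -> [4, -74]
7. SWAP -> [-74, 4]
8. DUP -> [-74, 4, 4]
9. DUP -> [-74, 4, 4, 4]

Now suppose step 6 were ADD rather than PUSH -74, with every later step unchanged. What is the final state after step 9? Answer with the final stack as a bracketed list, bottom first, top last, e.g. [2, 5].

[4, 4, 4]

(re-executing from step 6 with the substitution; state before step 6: [4])
6. ADD -> [4]
7. SWAP -> [4]
8. DUP -> [4, 4]
9. DUP -> [4, 4, 4]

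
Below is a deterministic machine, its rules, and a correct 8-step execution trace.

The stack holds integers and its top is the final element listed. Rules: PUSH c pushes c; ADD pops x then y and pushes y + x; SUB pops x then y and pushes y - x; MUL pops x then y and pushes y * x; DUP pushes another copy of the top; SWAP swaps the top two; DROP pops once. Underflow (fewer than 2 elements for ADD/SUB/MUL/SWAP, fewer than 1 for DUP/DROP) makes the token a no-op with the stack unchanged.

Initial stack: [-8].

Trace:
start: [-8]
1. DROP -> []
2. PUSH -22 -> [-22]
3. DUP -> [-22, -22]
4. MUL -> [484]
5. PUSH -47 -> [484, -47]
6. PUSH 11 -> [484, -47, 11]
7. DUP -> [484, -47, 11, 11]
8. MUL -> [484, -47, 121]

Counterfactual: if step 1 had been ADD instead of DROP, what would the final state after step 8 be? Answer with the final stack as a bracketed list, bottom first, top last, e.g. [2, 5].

[-8, 484, -47, 121]

(re-executing from step 1 with the substitution; state before step 1: [-8])
1. ADD -> [-8]
2. PUSH -22 -> [-8, -22]
3. DUP -> [-8, -22, -22]
4. MUL -> [-8, 484]
5. PUSH -47 -> [-8, 484, -47]
6. PUSH 11 -> [-8, 484, -47, 11]
7. DUP -> [-8, 484, -47, 11, 11]
8. MUL -> [-8, 484, -47, 121]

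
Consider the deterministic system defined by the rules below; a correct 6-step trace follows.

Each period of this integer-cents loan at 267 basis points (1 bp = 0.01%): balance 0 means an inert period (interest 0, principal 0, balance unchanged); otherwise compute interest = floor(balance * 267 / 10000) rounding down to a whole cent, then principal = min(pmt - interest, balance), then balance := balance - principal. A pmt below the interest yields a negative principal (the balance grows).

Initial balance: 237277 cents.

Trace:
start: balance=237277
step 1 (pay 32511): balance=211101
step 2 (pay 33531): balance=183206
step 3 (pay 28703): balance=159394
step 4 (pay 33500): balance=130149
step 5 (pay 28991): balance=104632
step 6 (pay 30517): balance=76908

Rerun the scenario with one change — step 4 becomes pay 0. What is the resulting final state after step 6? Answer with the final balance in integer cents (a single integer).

112222

(re-executing from step 4 with the substitution; state before step 4: balance=159394)
step 4 (pay 0): balance=163649
step 5 (pay 28991): balance=139027
step 6 (pay 30517): balance=112222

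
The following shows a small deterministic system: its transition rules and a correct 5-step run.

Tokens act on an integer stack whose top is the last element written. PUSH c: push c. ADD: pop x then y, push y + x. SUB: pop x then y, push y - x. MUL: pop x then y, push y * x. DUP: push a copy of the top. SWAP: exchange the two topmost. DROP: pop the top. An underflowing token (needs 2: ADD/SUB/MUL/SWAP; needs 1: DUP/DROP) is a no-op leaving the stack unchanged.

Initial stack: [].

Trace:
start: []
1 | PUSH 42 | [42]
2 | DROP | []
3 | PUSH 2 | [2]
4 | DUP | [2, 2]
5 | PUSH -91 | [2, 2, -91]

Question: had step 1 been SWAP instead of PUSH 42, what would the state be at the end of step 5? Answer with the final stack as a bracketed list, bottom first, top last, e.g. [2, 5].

[2, 2, -91]

(re-executing from step 1 with the substitution; state before step 1: [])
1 | SWAP | []
2 | DROP | []
3 | PUSH 2 | [2]
4 | DUP | [2, 2]
5 | PUSH -91 | [2, 2, -91]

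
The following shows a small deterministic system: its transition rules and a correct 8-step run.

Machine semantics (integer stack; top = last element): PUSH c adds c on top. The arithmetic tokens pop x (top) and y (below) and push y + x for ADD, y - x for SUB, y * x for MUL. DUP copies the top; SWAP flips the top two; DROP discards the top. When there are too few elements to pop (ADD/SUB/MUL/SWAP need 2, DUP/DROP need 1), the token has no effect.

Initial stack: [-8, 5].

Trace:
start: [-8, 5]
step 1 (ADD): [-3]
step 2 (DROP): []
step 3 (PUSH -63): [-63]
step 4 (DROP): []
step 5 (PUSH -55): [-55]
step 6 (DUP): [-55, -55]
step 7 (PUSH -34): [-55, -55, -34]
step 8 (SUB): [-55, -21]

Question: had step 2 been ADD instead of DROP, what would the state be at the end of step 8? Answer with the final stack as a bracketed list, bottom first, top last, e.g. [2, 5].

(re-executing from step 2 with the substitution; state before step 2: [-3])
step 2 (ADD): [-3]
step 3 (PUSH -63): [-3, -63]
step 4 (DROP): [-3]
step 5 (PUSH -55): [-3, -55]
step 6 (DUP): [-3, -55, -55]
step 7 (PUSH -34): [-3, -55, -55, -34]
step 8 (SUB): [-3, -55, -21]

[-3, -55, -21]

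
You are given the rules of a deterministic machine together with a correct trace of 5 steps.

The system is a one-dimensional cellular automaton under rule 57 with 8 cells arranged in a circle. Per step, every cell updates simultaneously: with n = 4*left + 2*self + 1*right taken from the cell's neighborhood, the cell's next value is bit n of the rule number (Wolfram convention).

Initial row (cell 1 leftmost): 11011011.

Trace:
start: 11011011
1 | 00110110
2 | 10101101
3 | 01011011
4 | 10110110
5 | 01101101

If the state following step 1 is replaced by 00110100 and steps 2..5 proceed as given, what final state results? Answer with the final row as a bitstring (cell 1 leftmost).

10011010

state after step 1 := 00110100
2 | 10101011
3 | 01010110
4 | 00101101
5 | 10011010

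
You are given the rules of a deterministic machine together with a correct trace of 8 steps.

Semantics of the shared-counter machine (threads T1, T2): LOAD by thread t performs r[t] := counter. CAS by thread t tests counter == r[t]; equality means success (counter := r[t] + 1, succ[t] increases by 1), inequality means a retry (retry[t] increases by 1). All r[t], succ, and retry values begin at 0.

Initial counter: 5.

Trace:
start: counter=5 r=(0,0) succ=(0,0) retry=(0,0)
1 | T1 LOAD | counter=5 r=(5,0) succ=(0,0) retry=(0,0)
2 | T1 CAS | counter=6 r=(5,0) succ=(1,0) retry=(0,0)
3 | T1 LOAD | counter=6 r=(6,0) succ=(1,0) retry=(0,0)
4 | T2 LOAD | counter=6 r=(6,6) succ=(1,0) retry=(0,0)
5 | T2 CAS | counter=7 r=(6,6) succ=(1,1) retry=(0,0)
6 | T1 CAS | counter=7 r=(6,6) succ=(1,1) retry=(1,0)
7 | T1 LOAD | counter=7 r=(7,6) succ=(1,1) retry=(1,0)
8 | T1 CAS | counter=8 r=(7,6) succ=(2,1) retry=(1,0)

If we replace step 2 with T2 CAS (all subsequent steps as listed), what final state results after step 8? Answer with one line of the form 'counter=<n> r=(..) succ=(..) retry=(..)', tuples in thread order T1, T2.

counter=7 r=(6,5) succ=(1,1) retry=(1,1)

(re-executing from step 2 with the substitution; state before step 2: counter=5 r=(5,0) succ=(0,0) retry=(0,0))
2 | T2 CAS | counter=5 r=(5,0) succ=(0,0) retry=(0,1)
3 | T1 LOAD | counter=5 r=(5,0) succ=(0,0) retry=(0,1)
4 | T2 LOAD | counter=5 r=(5,5) succ=(0,0) retry=(0,1)
5 | T2 CAS | counter=6 r=(5,5) succ=(0,1) retry=(0,1)
6 | T1 CAS | counter=6 r=(5,5) succ=(0,1) retry=(1,1)
7 | T1 LOAD | counter=6 r=(6,5) succ=(0,1) retry=(1,1)
8 | T1 CAS | counter=7 r=(6,5) succ=(1,1) retry=(1,1)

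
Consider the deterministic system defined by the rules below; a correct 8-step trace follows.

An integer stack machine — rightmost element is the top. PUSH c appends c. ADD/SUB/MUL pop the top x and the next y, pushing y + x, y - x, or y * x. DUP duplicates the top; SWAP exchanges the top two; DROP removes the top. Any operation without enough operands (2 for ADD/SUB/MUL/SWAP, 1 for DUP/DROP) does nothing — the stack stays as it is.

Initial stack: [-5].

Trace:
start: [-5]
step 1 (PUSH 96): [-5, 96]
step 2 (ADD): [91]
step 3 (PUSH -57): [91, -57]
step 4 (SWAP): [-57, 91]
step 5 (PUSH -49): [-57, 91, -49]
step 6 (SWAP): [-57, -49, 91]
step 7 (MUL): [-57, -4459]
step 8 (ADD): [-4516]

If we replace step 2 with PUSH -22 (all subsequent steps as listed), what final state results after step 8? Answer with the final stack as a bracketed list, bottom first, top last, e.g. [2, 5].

(re-executing from step 2 with the substitution; state before step 2: [-5, 96])
step 2 (PUSH -22): [-5, 96, -22]
step 3 (PUSH -57): [-5, 96, -22, -57]
step 4 (SWAP): [-5, 96, -57, -22]
step 5 (PUSH -49): [-5, 96, -57, -22, -49]
step 6 (SWAP): [-5, 96, -57, -49, -22]
step 7 (MUL): [-5, 96, -57, 1078]
step 8 (ADD): [-5, 96, 1021]

[-5, 96, 1021]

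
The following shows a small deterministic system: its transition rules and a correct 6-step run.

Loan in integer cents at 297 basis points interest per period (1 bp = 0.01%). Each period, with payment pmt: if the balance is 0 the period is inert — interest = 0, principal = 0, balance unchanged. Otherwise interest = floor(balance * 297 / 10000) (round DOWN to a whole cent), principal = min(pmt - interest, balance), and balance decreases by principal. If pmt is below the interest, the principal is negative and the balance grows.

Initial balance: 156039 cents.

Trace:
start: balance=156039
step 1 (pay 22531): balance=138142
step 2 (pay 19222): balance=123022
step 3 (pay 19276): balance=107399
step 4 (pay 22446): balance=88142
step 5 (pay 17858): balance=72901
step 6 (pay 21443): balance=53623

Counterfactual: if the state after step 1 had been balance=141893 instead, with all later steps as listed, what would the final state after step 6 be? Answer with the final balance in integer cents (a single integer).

state after step 1 := balance=141893
step 2 (pay 19222): balance=126885
step 3 (pay 19276): balance=111377
step 4 (pay 22446): balance=92238
step 5 (pay 17858): balance=77119
step 6 (pay 21443): balance=57966

57966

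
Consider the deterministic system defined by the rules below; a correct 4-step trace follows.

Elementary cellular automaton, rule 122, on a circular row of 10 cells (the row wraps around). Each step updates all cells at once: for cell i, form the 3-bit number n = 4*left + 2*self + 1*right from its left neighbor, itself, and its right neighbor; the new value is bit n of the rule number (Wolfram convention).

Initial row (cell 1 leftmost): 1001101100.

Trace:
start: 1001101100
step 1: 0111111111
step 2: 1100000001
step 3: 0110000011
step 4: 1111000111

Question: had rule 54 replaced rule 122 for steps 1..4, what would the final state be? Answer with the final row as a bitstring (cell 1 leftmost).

(re-executing steps 1..4 under rule 54; state before step 1: 1001101100)
step 1: 1110010011
step 2: 0001111100
step 3: 0010000010
step 4: 0111000111

0111000111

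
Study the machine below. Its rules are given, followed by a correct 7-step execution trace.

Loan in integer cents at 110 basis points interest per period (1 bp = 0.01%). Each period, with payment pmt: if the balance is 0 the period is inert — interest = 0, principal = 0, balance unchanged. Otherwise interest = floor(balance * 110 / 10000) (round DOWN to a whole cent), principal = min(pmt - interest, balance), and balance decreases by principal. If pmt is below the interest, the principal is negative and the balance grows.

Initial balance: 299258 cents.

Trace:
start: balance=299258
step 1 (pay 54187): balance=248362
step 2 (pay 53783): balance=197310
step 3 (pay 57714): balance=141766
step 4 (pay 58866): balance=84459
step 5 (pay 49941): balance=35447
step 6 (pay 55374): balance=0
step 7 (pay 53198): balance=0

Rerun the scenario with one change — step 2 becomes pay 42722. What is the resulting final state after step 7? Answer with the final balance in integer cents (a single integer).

0

(re-executing from step 2 with the substitution; state before step 2: balance=248362)
step 2 (pay 42722): balance=208371
step 3 (pay 57714): balance=152949
step 4 (pay 58866): balance=95765
step 5 (pay 49941): balance=46877
step 6 (pay 55374): balance=0
step 7 (pay 53198): balance=0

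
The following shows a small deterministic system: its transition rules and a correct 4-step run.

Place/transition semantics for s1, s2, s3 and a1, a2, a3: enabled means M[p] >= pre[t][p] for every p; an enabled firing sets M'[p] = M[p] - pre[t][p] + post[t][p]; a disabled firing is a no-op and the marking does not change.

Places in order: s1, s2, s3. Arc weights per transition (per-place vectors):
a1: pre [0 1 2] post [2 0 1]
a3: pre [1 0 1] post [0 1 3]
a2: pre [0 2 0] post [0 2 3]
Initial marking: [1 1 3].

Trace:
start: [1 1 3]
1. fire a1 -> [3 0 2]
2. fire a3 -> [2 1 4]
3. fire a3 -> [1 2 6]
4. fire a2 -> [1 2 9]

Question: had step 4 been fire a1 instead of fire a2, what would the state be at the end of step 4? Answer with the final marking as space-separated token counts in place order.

(re-executing from step 4 with the substitution; state before step 4: [1 2 6])
4. fire a1 -> [3 1 5]

3 1 5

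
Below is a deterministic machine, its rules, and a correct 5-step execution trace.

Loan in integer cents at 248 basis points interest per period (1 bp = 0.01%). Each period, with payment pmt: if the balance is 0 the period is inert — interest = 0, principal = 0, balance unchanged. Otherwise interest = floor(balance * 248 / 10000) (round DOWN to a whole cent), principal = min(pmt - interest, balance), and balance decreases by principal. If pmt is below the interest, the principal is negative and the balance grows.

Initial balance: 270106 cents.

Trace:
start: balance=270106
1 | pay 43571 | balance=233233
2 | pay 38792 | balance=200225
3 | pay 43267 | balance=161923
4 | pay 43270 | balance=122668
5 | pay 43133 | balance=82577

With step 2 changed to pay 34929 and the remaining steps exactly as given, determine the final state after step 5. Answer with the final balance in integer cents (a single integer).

86734

(re-executing from step 2 with the substitution; state before step 2: balance=233233)
2 | pay 34929 | balance=204088
3 | pay 43267 | balance=165882
4 | pay 43270 | balance=126725
5 | pay 43133 | balance=86734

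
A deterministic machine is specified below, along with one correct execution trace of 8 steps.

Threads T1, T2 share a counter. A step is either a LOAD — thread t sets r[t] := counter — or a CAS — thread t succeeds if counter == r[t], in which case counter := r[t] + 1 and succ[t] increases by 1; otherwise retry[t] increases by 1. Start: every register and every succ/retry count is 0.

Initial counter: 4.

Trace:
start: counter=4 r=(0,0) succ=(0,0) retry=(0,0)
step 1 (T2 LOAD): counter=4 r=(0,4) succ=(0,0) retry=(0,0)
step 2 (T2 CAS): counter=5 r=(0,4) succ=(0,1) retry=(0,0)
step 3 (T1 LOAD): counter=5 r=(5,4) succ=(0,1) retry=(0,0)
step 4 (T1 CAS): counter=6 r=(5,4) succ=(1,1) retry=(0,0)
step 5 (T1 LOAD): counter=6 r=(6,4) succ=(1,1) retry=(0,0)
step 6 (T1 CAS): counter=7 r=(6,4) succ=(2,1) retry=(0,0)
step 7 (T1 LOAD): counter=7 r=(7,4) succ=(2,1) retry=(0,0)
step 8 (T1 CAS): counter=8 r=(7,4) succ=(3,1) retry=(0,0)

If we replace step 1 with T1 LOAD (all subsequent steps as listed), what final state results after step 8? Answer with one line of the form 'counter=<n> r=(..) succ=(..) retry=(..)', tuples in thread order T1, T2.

counter=7 r=(6,0) succ=(3,0) retry=(0,1)

(re-executing from step 1 with the substitution; state before step 1: counter=4 r=(0,0) succ=(0,0) retry=(0,0))
step 1 (T1 LOAD): counter=4 r=(4,0) succ=(0,0) retry=(0,0)
step 2 (T2 CAS): counter=4 r=(4,0) succ=(0,0) retry=(0,1)
step 3 (T1 LOAD): counter=4 r=(4,0) succ=(0,0) retry=(0,1)
step 4 (T1 CAS): counter=5 r=(4,0) succ=(1,0) retry=(0,1)
step 5 (T1 LOAD): counter=5 r=(5,0) succ=(1,0) retry=(0,1)
step 6 (T1 CAS): counter=6 r=(5,0) succ=(2,0) retry=(0,1)
step 7 (T1 LOAD): counter=6 r=(6,0) succ=(2,0) retry=(0,1)
step 8 (T1 CAS): counter=7 r=(6,0) succ=(3,0) retry=(0,1)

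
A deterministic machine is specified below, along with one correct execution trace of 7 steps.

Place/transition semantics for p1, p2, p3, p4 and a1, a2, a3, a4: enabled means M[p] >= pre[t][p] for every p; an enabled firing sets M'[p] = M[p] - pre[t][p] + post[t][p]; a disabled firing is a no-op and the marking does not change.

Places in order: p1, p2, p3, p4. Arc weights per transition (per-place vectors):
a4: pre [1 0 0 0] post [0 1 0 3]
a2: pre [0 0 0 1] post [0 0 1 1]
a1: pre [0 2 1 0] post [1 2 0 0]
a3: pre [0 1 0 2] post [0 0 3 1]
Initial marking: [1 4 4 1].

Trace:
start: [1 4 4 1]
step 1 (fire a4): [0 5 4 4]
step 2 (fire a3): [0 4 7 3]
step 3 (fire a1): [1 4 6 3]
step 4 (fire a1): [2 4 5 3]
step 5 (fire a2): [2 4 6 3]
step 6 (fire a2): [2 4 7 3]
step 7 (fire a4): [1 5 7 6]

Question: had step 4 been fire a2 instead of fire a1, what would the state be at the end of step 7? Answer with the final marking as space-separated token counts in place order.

(re-executing from step 4 with the substitution; state before step 4: [1 4 6 3])
step 4 (fire a2): [1 4 7 3]
step 5 (fire a2): [1 4 8 3]
step 6 (fire a2): [1 4 9 3]
step 7 (fire a4): [0 5 9 6]

0 5 9 6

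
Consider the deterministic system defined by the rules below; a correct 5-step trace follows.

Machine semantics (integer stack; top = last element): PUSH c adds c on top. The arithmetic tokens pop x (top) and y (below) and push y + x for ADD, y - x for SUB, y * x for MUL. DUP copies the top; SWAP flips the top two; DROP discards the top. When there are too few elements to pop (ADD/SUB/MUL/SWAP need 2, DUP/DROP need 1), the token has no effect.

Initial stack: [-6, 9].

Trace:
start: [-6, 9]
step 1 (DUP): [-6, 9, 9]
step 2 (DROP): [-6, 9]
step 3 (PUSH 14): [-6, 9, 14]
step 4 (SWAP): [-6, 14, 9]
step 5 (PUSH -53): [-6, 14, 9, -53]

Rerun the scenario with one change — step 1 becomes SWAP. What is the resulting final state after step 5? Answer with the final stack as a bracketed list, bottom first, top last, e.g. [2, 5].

(re-executing from step 1 with the substitution; state before step 1: [-6, 9])
step 1 (SWAP): [9, -6]
step 2 (DROP): [9]
step 3 (PUSH 14): [9, 14]
step 4 (SWAP): [14, 9]
step 5 (PUSH -53): [14, 9, -53]

[14, 9, -53]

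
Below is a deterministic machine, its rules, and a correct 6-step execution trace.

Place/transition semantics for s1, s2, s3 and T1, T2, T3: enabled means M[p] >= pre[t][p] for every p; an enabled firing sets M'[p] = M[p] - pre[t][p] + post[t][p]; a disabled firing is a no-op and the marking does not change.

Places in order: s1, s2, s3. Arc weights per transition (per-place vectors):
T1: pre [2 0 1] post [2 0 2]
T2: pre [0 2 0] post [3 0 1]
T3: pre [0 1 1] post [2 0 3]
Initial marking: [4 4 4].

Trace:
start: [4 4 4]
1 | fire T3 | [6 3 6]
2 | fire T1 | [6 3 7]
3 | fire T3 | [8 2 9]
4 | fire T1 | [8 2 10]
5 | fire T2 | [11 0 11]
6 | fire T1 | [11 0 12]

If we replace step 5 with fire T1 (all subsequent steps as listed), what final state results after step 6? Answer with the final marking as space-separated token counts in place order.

(re-executing from step 5 with the substitution; state before step 5: [8 2 10])
5 | fire T1 | [8 2 11]
6 | fire T1 | [8 2 12]

8 2 12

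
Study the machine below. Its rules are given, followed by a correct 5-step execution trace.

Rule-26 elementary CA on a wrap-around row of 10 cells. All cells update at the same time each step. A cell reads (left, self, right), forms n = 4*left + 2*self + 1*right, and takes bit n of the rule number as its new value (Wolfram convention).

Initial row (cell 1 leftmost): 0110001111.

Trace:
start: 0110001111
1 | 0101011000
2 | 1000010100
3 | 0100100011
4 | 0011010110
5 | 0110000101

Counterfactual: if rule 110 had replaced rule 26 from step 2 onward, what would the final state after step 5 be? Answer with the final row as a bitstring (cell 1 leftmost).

(re-executing steps 2..5 under rule 110; state before step 2: 0101011000)
2 | 1111111000
3 | 1000001001
4 | 1000011011
5 | 1000111110

1000111110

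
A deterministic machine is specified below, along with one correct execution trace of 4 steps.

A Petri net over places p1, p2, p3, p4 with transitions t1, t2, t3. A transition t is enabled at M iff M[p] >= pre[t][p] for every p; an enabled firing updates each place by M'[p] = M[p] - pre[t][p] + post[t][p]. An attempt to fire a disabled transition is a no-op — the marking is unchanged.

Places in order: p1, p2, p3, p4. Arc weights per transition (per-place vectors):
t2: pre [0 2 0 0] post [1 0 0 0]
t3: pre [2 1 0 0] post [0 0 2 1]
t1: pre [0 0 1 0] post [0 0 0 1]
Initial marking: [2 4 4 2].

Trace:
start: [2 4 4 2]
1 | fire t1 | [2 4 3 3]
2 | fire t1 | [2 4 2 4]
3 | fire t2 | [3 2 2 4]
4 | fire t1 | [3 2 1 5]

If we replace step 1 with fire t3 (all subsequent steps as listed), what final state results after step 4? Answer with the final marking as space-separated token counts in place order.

1 1 4 5

(re-executing from step 1 with the substitution; state before step 1: [2 4 4 2])
1 | fire t3 | [0 3 6 3]
2 | fire t1 | [0 3 5 4]
3 | fire t2 | [1 1 5 4]
4 | fire t1 | [1 1 4 5]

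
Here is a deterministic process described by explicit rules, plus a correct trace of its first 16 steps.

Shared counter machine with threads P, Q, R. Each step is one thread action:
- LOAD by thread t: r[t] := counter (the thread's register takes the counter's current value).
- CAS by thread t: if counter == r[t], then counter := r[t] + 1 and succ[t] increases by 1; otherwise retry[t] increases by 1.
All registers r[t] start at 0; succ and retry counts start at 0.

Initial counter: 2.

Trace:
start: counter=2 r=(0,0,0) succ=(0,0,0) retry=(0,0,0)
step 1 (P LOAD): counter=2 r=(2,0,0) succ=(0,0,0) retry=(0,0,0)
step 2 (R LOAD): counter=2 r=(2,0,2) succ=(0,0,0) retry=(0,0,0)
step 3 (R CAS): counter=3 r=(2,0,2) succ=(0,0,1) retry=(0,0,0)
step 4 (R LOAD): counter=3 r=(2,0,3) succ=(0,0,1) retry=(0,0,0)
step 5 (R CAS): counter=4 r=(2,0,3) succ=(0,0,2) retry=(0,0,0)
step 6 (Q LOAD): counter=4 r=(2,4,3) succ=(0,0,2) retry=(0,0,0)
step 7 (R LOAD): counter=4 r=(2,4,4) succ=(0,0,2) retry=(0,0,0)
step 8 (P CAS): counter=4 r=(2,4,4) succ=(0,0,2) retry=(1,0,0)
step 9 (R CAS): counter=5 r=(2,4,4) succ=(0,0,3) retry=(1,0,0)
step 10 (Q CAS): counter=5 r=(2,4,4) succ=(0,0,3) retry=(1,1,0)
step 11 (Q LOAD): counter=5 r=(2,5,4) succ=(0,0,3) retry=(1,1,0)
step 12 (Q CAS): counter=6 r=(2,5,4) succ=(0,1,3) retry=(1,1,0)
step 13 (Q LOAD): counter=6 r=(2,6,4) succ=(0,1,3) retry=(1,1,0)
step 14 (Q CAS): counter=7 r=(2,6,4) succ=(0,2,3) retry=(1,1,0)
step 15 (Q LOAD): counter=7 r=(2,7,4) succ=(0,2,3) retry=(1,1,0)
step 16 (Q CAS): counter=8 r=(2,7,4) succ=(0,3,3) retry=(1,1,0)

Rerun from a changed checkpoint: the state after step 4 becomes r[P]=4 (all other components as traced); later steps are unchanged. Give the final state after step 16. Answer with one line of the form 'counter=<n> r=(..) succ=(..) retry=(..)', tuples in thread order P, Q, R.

state after step 4 := counter=3 r=(4,0,3) succ=(0,0,1) retry=(0,0,0)
step 5 (R CAS): counter=4 r=(4,0,3) succ=(0,0,2) retry=(0,0,0)
step 6 (Q LOAD): counter=4 r=(4,4,3) succ=(0,0,2) retry=(0,0,0)
step 7 (R LOAD): counter=4 r=(4,4,4) succ=(0,0,2) retry=(0,0,0)
step 8 (P CAS): counter=5 r=(4,4,4) succ=(1,0,2) retry=(0,0,0)
step 9 (R CAS): counter=5 r=(4,4,4) succ=(1,0,2) retry=(0,0,1)
step 10 (Q CAS): counter=5 r=(4,4,4) succ=(1,0,2) retry=(0,1,1)
step 11 (Q LOAD): counter=5 r=(4,5,4) succ=(1,0,2) retry=(0,1,1)
step 12 (Q CAS): counter=6 r=(4,5,4) succ=(1,1,2) retry=(0,1,1)
step 13 (Q LOAD): counter=6 r=(4,6,4) succ=(1,1,2) retry=(0,1,1)
step 14 (Q CAS): counter=7 r=(4,6,4) succ=(1,2,2) retry=(0,1,1)
step 15 (Q LOAD): counter=7 r=(4,7,4) succ=(1,2,2) retry=(0,1,1)
step 16 (Q CAS): counter=8 r=(4,7,4) succ=(1,3,2) retry=(0,1,1)

counter=8 r=(4,7,4) succ=(1,3,2) retry=(0,1,1)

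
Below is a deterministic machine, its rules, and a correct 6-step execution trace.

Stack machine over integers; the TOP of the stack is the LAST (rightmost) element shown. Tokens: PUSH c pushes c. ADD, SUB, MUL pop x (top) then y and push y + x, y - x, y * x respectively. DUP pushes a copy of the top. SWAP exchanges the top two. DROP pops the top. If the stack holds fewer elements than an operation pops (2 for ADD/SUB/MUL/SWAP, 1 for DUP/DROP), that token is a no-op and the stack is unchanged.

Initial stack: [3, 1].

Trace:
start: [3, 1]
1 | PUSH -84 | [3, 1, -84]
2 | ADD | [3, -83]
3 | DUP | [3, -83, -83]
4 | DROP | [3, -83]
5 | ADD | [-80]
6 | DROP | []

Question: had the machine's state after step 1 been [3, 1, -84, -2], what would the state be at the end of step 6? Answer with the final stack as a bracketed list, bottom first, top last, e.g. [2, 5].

[3]

state after step 1 := [3, 1, -84, -2]
2 | ADD | [3, 1, -86]
3 | DUP | [3, 1, -86, -86]
4 | DROP | [3, 1, -86]
5 | ADD | [3, -85]
6 | DROP | [3]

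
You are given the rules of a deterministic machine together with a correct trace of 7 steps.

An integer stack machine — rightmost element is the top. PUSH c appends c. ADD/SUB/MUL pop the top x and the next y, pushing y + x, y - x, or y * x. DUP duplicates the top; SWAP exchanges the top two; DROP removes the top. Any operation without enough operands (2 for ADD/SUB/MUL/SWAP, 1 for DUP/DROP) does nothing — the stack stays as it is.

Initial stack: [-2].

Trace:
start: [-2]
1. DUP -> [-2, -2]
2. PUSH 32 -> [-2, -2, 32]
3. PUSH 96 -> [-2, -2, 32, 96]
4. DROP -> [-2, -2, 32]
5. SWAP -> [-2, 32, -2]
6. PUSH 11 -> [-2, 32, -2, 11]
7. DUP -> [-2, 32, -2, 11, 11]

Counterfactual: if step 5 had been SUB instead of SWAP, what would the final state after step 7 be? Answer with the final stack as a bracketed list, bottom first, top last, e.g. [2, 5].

(re-executing from step 5 with the substitution; state before step 5: [-2, -2, 32])
5. SUB -> [-2, -34]
6. PUSH 11 -> [-2, -34, 11]
7. DUP -> [-2, -34, 11, 11]

[-2, -34, 11, 11]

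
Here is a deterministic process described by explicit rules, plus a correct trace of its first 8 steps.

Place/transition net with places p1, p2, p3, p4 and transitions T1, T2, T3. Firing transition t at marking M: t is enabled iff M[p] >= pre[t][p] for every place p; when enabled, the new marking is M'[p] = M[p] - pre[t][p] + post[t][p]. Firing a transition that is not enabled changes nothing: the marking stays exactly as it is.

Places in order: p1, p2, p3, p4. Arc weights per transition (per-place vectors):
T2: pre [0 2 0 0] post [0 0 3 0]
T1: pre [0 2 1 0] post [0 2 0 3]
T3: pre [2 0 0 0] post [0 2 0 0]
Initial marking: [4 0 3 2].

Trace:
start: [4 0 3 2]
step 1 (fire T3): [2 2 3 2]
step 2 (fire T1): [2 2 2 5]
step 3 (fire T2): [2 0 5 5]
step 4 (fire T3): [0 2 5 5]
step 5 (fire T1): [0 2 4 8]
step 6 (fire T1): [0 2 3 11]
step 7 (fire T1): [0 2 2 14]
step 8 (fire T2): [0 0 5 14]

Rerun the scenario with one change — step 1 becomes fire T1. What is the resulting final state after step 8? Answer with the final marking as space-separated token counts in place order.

2 0 3 11

(re-executing from step 1 with the substitution; state before step 1: [4 0 3 2])
step 1 (fire T1): [4 0 3 2]
step 2 (fire T1): [4 0 3 2]
step 3 (fire T2): [4 0 3 2]
step 4 (fire T3): [2 2 3 2]
step 5 (fire T1): [2 2 2 5]
step 6 (fire T1): [2 2 1 8]
step 7 (fire T1): [2 2 0 11]
step 8 (fire T2): [2 0 3 11]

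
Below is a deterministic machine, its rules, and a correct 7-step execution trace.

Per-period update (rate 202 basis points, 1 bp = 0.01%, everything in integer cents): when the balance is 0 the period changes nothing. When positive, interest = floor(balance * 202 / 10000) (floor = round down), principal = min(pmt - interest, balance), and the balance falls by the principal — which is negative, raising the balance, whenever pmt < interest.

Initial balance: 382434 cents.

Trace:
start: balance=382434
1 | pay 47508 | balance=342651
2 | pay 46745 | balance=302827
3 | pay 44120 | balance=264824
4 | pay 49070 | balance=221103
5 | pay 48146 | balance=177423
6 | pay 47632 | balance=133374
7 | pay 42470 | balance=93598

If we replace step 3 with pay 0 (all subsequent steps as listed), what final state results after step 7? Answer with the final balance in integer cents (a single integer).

(re-executing from step 3 with the substitution; state before step 3: balance=302827)
3 | pay 0 | balance=308944
4 | pay 49070 | balance=266114
5 | pay 48146 | balance=223343
6 | pay 47632 | balance=180222
7 | pay 42470 | balance=141392

141392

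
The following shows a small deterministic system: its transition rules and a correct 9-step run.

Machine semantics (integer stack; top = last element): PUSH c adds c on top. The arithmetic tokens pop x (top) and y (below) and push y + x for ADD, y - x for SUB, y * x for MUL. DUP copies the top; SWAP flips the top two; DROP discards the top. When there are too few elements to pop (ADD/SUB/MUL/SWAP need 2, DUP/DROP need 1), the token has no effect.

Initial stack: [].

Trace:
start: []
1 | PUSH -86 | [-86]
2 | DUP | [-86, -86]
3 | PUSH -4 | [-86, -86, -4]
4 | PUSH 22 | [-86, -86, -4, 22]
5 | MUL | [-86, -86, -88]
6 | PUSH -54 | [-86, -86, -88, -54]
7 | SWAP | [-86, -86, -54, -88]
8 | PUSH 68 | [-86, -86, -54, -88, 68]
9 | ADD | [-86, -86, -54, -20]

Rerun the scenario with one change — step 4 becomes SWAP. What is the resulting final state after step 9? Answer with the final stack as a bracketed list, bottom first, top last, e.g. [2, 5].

(re-executing from step 4 with the substitution; state before step 4: [-86, -86, -4])
4 | SWAP | [-86, -4, -86]
5 | MUL | [-86, 344]
6 | PUSH -54 | [-86, 344, -54]
7 | SWAP | [-86, -54, 344]
8 | PUSH 68 | [-86, -54, 344, 68]
9 | ADD | [-86, -54, 412]

[-86, -54, 412]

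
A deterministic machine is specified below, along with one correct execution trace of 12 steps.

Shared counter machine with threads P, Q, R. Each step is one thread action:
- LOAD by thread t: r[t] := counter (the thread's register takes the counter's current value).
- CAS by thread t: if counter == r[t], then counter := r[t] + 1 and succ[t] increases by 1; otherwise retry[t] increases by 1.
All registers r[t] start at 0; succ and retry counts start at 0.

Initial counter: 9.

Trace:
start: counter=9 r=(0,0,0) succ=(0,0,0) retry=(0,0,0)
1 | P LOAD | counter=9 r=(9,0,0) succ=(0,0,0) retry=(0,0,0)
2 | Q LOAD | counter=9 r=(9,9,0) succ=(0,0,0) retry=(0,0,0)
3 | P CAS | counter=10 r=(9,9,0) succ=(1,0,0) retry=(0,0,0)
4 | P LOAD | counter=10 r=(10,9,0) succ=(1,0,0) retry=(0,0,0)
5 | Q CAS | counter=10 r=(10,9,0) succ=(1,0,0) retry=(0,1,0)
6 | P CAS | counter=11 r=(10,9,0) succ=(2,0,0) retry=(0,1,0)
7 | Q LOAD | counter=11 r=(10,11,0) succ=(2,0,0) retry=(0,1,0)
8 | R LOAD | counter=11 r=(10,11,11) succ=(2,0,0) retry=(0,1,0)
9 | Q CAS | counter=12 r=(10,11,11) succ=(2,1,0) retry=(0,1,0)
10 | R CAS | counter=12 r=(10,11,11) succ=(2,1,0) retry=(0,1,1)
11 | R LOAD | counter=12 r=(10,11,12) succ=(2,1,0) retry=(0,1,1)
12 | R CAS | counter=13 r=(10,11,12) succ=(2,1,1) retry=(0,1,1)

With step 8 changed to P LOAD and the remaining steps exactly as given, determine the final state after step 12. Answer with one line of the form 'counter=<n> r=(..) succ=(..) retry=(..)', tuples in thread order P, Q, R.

(re-executing from step 8 with the substitution; state before step 8: counter=11 r=(10,11,0) succ=(2,0,0) retry=(0,1,0))
8 | P LOAD | counter=11 r=(11,11,0) succ=(2,0,0) retry=(0,1,0)
9 | Q CAS | counter=12 r=(11,11,0) succ=(2,1,0) retry=(0,1,0)
10 | R CAS | counter=12 r=(11,11,0) succ=(2,1,0) retry=(0,1,1)
11 | R LOAD | counter=12 r=(11,11,12) succ=(2,1,0) retry=(0,1,1)
12 | R CAS | counter=13 r=(11,11,12) succ=(2,1,1) retry=(0,1,1)

counter=13 r=(11,11,12) succ=(2,1,1) retry=(0,1,1)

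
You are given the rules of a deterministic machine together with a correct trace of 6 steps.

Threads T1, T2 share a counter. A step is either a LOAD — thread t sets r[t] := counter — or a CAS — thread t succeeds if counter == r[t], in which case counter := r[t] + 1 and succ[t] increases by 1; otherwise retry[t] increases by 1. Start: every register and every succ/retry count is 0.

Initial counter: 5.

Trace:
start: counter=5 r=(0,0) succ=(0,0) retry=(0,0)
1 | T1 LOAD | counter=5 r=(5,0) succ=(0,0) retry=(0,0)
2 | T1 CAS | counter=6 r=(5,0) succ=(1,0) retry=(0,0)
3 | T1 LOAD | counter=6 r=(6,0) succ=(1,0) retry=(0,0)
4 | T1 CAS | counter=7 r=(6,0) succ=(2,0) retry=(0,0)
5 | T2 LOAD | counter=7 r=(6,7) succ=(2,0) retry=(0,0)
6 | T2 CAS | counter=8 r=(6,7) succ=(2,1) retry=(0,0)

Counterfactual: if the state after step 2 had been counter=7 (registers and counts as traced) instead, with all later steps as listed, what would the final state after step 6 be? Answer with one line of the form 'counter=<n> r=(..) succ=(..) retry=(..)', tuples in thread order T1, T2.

state after step 2 := counter=7 r=(5,0) succ=(1,0) retry=(0,0)
3 | T1 LOAD | counter=7 r=(7,0) succ=(1,0) retry=(0,0)
4 | T1 CAS | counter=8 r=(7,0) succ=(2,0) retry=(0,0)
5 | T2 LOAD | counter=8 r=(7,8) succ=(2,0) retry=(0,0)
6 | T2 CAS | counter=9 r=(7,8) succ=(2,1) retry=(0,0)

counter=9 r=(7,8) succ=(2,1) retry=(0,0)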